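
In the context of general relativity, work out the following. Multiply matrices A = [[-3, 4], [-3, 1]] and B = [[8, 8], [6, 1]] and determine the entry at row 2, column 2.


(AB)_{ij} = sum_k A_{ik} B_{kj}.
For i=2, j=2:
A_{21} * B_{12} = -3 * 8 = -24
A_{22} * B_{22} = 1 * 1 = 1
Sum = -24 + 1 = -23

-23


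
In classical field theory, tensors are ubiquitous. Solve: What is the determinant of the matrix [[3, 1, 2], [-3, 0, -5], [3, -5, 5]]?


Expanding along the first row, det(A) = a11*M_11 - a12*M_12 + a13*M_13, where M_1j is the (1,j) minor.
Minor M_11 = 0*5 - -5*-5 = -25
Minor M_12 = -3*5 - -5*3 = 0
Minor M_13 = -3*-5 - 0*3 = 15
det = 3*(-25) - 1*(0) + 2*(15)
    = -75 - 0 + 30
    = -45

-45


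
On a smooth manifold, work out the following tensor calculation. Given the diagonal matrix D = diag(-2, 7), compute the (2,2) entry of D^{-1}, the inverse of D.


For a diagonal matrix, the inverse has entries (D^{-1})_{ii} = 1/d_{ii}.
The diagonal entries are: d_{11} = -2, d_{22} = 7
We need (D^{-1})_{22} = 1/d_{22} = 1/7 = 1/7

1/7


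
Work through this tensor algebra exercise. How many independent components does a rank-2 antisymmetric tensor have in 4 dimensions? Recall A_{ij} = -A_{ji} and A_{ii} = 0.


An antisymmetric rank-2 tensor satisfies A_{ij} = -A_{ji}, so diagonal entries are zero.
The independent components are the upper-triangular entries: C(n, 2) = n(n-1)/2.
n = 4
C(4, 2) = 4 * 3 / 2 = 12 / 2 = 6

6


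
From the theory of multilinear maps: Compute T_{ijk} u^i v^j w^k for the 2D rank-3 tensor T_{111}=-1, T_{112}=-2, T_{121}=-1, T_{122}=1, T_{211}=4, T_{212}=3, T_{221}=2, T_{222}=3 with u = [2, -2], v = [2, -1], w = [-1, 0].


S = sum over i,j,k of T_{ijk} u_i v_j w_k. Expanding all 8 terms:
T_{111}*u_1*v_1*w_1 = -1*2*2*-1 = 4  (running total: 4)
T_{112}*u_1*v_1*w_2 = -2*2*2*0 = 0  (running total: 4)
T_{121}*u_1*v_2*w_1 = -1*2*-1*-1 = -2  (running total: 2)
T_{122}*u_1*v_2*w_2 = 1*2*-1*0 = 0  (running total: 2)
T_{211}*u_2*v_1*w_1 = 4*-2*2*-1 = 16  (running total: 18)
T_{212}*u_2*v_1*w_2 = 3*-2*2*0 = 0  (running total: 18)
T_{221}*u_2*v_2*w_1 = 2*-2*-1*-1 = -4  (running total: 14)
T_{222}*u_2*v_2*w_2 = 3*-2*-1*0 = 0  (running total: 14)
S = 14

14


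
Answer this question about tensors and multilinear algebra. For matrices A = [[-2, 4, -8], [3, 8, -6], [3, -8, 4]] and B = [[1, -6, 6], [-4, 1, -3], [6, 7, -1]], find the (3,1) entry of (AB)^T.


(AB)^T_{ij} = (AB)_{ji} = sum_k A_{jk} B_{ki}.
For i=3, j=1 we need (AB)_{13}:
A_{11} * B_{13} = -2 * 6 = -12
A_{12} * B_{23} = 4 * -3 = -12
A_{13} * B_{33} = -8 * -1 = 8
Sum = -12 + -12 + 8 = -16

-16


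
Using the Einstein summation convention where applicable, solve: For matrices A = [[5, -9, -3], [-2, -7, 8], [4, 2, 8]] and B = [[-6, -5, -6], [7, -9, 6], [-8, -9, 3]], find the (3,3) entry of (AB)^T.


(AB)^T_{ij} = (AB)_{ji} = sum_k A_{jk} B_{ki}.
For i=3, j=3 we need (AB)_{33}:
A_{31} * B_{13} = 4 * -6 = -24
A_{32} * B_{23} = 2 * 6 = 12
A_{33} * B_{33} = 8 * 3 = 24
Sum = -24 + 12 + 24 = 12

12


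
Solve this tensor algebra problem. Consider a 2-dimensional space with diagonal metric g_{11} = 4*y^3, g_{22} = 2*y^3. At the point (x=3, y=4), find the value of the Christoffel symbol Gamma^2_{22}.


For a diagonal metric, Gamma^k_{ij} = (1/2) g^{kk} (dg_{ik}/dx_j + dg_{jk}/dx_i - dg_{ij}/dx_k).
The metric is diagonal, so g_{ab} = 0 for a != b.
At the given point: g_{11} = 256, g_{22} = 128
g^{22} = 1/128
dg_{22}/dx_2 = dg_{22}/dx_2 = 96
dg_{22}/dx_2 = dg_{22}/dx_2 = 96
dg_{22}/dx_2 = dg_{22}/dx_2 = 96
Numerator = 96 + 96 - 96 = 96
Gamma^2_{22} = 96 / (2 * 128) = 3/8

3/8


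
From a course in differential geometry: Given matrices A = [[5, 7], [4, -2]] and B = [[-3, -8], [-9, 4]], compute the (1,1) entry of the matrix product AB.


(AB)_{ij} = sum_k A_{ik} B_{kj}.
For i=1, j=1:
A_{11} * B_{11} = 5 * -3 = -15
A_{12} * B_{21} = 7 * -9 = -63
Sum = -15 + -63 = -78

-78


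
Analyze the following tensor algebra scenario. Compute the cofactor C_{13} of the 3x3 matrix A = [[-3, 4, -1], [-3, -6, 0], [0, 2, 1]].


To find cofactor C_{13}, delete row 1 and column 3.
The resulting 2x2 submatrix is: [[-3, -6], [0, 2]]
Minor M_{13} = -3*2 - -6*0
  = -6 - 0 = -6
Sign = (-1)^(1+3) = (-1)^4 = 1
Cofactor C_{13} = 1 * -6 = -6

-6


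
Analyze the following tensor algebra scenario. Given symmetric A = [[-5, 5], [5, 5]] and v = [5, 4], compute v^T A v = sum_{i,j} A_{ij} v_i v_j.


First compute Av:
(Av)_1 = -5*5 + 5*4 = -5
(Av)_2 = 5*5 + 5*4 = 45
Av = [-5, 45]
Then v^T (Av) = 5*-5 + 4*45
= -25 + 180 = 155

155


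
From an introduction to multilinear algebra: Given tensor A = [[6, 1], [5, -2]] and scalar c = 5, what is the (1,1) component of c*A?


Scalar multiplication: (cA)_{ij} = c * A_{ij}.
c = 5
A_{11} = 6
(cA)_{11} = 5 * 6 = 30

30


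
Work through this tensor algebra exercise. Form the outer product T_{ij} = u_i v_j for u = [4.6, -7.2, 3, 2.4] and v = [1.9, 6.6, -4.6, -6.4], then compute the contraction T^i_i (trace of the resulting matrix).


The outer product gives T_{ij} = u_i v_j.
The trace (contraction) is Tr(T) = sum_i T_{ii} = sum_i u_i v_i.
Diagonal entries:
T_{11} = u_1 * v_1 = 4.6 * 1.9 = 8.74
T_{22} = u_2 * v_2 = -7.2 * 6.6 = -47.52
T_{33} = u_3 * v_3 = 3 * -4.6 = -13.8
T_{44} = u_4 * v_4 = 2.4 * -6.4 = -15.36
Tr(T) = 8.74 + -47.52 + -13.8 + -15.36 = -67.94

-67.94


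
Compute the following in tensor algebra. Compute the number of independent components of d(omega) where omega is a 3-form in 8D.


The exterior derivative of a p-form is a (p+1)-form.
Its number of independent components is C(n, p+1).
n = 8, p+1 = 4
C(8, 4) = 70

70


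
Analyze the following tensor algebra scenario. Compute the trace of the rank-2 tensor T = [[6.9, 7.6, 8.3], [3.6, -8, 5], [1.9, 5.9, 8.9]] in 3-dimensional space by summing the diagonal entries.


The contraction (trace) of a rank-2 tensor is the sum of its diagonal elements.
Diagonal entries: A[1,1] = 6.9, A[2,2] = -8, A[3,3] = 8.9
Tr(A) = 6.9 + -8 + 8.9 = 7.8

7.8


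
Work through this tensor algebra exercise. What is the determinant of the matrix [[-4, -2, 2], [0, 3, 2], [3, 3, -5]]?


Expanding along the first row, det(A) = a11*M_11 - a12*M_12 + a13*M_13, where M_1j is the (1,j) minor.
Minor M_11 = 3*-5 - 2*3 = -21
Minor M_12 = 0*-5 - 2*3 = -6
Minor M_13 = 0*3 - 3*3 = -9
det = -4*(-21) - -2*(-6) + 2*(-9)
    = 84 - 12 + -18
    = 54

54


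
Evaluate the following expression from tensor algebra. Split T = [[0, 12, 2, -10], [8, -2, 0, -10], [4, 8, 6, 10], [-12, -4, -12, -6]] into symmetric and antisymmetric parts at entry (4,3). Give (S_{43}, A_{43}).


T_{43} = -12
T_{34} = 10
S_{43} = (-12 + 10)/2 = -2/2 = -1
A_{43} = (-12 - 10)/2 = -22/2 = -11
Check: S + A = -1 + -11 = -12 = T_{43}.

(-1, -11)


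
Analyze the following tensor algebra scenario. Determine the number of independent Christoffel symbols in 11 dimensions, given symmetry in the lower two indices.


Christoffel symbols Gamma^k_{ij} are symmetric in i,j, so there are d * d(d+1)/2 independent symbols.
d = 11
d(d+1)/2 = 11 * 12 / 2 = 66
Total = 11 * 66 = 726

726


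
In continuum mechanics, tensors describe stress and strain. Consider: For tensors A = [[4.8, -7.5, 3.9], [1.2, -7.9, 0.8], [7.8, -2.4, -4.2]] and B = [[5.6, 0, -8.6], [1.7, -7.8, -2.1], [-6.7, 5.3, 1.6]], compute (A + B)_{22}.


Tensor addition is component-wise: (A + B)_{ij} = A_{ij} + B_{ij}.
A_{22} = -7.9
B_{22} = -7.8
(A + B)_{22} = -7.9 + -7.8 = -15.7

-15.7


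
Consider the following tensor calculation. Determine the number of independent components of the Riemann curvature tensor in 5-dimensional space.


The Riemann tensor in d dimensions has d^2(d^2 - 1)/12 independent components.
d = 5, so d^2 = 25
d^2 - 1 = 24
d^2(d^2 - 1) = 25 * 24 = 600
Divide by 12: 600 / 12 = 50

50


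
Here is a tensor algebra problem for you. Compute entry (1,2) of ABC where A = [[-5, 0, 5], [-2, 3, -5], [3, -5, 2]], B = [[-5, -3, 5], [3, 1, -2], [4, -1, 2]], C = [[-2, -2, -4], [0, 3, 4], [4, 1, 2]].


(ABC)_{12} = sum_m (AB)_{1m} C_{m2}. First compute row 1 of AB.
(AB)_{11} = -5*-5 + 0*3 + 5*4 = 45
(AB)_{12} = -5*-3 + 0*1 + 5*-1 = 10
(AB)_{13} = -5*5 + 0*-2 + 5*2 = -15
Now contract with column 2 of C:
(AB)_{11} * C_{12} = 45 * -2 = -90
(AB)_{12} * C_{22} = 10 * 3 = 30
(AB)_{13} * C_{32} = -15 * 1 = -15
(ABC)_{12} = -90 + 30 + -15 = -75

-75


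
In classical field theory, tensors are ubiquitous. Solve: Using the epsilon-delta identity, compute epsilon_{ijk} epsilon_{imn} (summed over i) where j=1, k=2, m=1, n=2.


Using the identity: epsilon_{ijk} epsilon_{imn} = delta_{jm} delta_{kn} - delta_{jn} delta_{km}.
delta_{11} = 1
delta_{22} = 1
delta_{12} = 0
delta_{21} = 0
Result = 1 * 1 - 0 * 0 = 1 - 0 = 1

1


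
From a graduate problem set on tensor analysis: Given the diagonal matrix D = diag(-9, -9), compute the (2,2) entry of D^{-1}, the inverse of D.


For a diagonal matrix, the inverse has entries (D^{-1})_{ii} = 1/d_{ii}.
The diagonal entries are: d_{11} = -9, d_{22} = -9
We need (D^{-1})_{22} = 1/d_{22} = 1/-9 = -1/9

-1/9


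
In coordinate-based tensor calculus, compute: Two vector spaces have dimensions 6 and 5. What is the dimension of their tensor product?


The dimension of a tensor product is the product of dimensions.
dim(V) = 6, dim(W) = 5
dim(V (x) W) = 6 * 5 = 30

30


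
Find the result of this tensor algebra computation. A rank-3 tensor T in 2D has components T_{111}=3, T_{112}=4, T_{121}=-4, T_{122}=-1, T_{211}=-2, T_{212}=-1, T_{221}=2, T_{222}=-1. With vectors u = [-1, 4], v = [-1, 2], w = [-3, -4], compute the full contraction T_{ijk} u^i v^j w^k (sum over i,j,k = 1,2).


S = sum over i,j,k of T_{ijk} u_i v_j w_k. Expanding all 8 terms:
T_{111}*u_1*v_1*w_1 = 3*-1*-1*-3 = -9  (running total: -9)
T_{112}*u_1*v_1*w_2 = 4*-1*-1*-4 = -16  (running total: -25)
T_{121}*u_1*v_2*w_1 = -4*-1*2*-3 = -24  (running total: -49)
T_{122}*u_1*v_2*w_2 = -1*-1*2*-4 = -8  (running total: -57)
T_{211}*u_2*v_1*w_1 = -2*4*-1*-3 = -24  (running total: -81)
T_{212}*u_2*v_1*w_2 = -1*4*-1*-4 = -16  (running total: -97)
T_{221}*u_2*v_2*w_1 = 2*4*2*-3 = -48  (running total: -145)
T_{222}*u_2*v_2*w_2 = -1*4*2*-4 = 32  (running total: -113)
S = -113

-113


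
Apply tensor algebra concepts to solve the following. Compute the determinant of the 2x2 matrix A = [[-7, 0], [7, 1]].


For a 2x2 matrix [[a, b], [c, d]], det = a*d - b*c.
a = -7, b = 0, c = 7, d = 1
a*d = -7 * 1 = -7
b*c = 0 * 7 = 0
det = -7 - 0 = -7

-7


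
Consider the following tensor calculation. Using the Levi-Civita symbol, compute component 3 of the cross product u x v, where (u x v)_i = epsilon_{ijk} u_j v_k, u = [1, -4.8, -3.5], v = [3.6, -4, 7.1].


(u x v)_3 = sum_{j,k} epsilon_{3jk} u_j v_k. Only permutations of (1,2,3) contribute; the two non-zero terms are:
eps_{312} u_1 v_2 = 1 * 1 * -4 = -4
eps_{321} u_2 v_1 = -1 * -4.8 * 3.6 = 17.28
(u x v)_3 = 13.28

13.28


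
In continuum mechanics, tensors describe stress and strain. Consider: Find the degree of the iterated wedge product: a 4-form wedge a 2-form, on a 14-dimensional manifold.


The degree of a wedge product is the sum of the degrees of the individual forms.
Degrees: 4, 2
Total degree = 4 + 2 = 6

6


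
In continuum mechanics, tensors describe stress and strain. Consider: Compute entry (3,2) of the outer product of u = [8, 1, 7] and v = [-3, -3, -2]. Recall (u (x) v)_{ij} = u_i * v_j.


The outer product entry T_{ij} = u_i * v_j.
We need i=3, j=2.
u_3 = 7, v_2 = -3
T_{3,2} = 7 * -3 = -21

-21


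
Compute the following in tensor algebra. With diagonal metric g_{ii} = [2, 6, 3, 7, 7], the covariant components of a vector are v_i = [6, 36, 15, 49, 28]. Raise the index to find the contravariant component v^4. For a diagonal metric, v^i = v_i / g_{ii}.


To raise an index with a diagonal metric: v^i = v_i / g_{ii}.
For index 4: v_4 = 49, g_{44} = 7
v^4 = 49 / 7 = 7

7


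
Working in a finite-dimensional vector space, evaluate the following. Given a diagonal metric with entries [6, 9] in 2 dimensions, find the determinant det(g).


For a diagonal metric, the determinant is the product of diagonal entries.
Diagonal entries: 6, 9
det(g) = 6 * 9 = 54

54


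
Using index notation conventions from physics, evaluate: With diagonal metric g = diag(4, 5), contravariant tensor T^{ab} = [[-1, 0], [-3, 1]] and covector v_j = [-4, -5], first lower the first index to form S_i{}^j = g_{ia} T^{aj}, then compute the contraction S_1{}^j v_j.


Step 1: lower the first index. For a diagonal metric, g_{ia} T^{aj} = g_{ii} T^{ij} (no sum on i).
g_{11} = 4
S_1{}^1 = 4 * T^{11} = 4 * -1 = -4
S_1{}^2 = 4 * T^{12} = 4 * 0 = 0
Step 2: contract S_1{}^j with v_j.
S_1{}^1 * v_1 = -4 * -4 = 16
S_1{}^2 * v_2 = 0 * -5 = 0
Result = 16 + 0 = 16

16


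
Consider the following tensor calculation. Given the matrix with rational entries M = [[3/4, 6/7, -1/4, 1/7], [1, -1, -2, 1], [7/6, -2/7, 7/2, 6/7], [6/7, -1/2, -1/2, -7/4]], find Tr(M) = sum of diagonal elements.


The trace is the sum of diagonal entries.
Diagonal: M[1,1] = 3/4, M[2,2] = -1, M[3,3] = 7/2, M[4,4] = -7/4
Tr(M) = 3/4 + -1 + 7/2 + -7/4
Computing step by step:
After adding M[1,1]: 3/4
After adding M[2,2]: -1/4
After adding M[3,3]: 13/4
After adding M[4,4]: 3/2
Tr(M) = 3/2

3/2


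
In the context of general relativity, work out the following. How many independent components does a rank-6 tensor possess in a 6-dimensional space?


The number of components of a rank-r tensor in d dimensions is d^r.
Here d = 6 and r = 6.
6^6 = 46656

46656


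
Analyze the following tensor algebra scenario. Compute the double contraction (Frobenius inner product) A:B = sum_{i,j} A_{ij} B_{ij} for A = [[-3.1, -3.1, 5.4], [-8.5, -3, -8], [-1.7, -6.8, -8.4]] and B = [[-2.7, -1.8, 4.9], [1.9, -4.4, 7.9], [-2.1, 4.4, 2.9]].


A:B = sum over all i,j of A_{ij} * B_{ij}.
Row 1: -3.1*-2.7=8.37, -3.1*-1.8=5.58, 5.4*4.9=26.46 => row sum = 40.41
Row 2: -8.5*1.9=-16.15, -3*-4.4=13.2, -8*7.9=-63.2 => row sum = -66.15
Row 3: -1.7*-2.1=3.57, -6.8*4.4=-29.92, -8.4*2.9=-24.36 => row sum = -50.71
Total = 40.41 + -66.15 + -50.71 = -76.45

-76.45


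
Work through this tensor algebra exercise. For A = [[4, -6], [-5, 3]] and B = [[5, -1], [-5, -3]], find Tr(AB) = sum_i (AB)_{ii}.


Tr(AB) = sum_i (AB)_{ii} where (AB)_{ii} = sum_k A_{ik} B_{ki}.
(AB)_{11} = 4*5 + -6*-5 = 50
(AB)_{22} = -5*-1 + 3*-3 = -4
Tr(AB) = 50 + -4 = 46

46


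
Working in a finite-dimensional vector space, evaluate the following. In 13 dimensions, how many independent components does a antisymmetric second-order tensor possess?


A antisymmetric rank-2 tensor in d dimensions has d(d-1)/2 independent components.
d = 13
d(d-1)/2 = 13 * 12 / 2 = 156 / 2 = 78

78


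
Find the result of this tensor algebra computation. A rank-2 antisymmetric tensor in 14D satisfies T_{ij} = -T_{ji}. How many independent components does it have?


An antisymmetric rank-2 tensor satisfies A_{ij} = -A_{ji}, so diagonal entries are zero.
The independent components are the upper-triangular entries: C(n, 2) = n(n-1)/2.
n = 14
C(14, 2) = 14 * 13 / 2 = 182 / 2 = 91

91


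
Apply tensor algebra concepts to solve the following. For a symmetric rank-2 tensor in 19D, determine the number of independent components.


A symmetric rank-2 tensor in d dimensions has d(d+1)/2 independent components.
d = 19
d(d+1)/2 = 19 * 20 / 2 = 380 / 2 = 190

190


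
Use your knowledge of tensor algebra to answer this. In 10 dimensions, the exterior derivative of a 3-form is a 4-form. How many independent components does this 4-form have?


The exterior derivative of a p-form is a (p+1)-form.
Its number of independent components is C(n, p+1).
n = 10, p+1 = 4
C(10, 4) = 210

210


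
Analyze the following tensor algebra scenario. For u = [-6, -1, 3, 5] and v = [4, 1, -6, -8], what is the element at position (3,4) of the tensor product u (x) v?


The outer product entry T_{ij} = u_i * v_j.
We need i=3, j=4.
u_3 = 3, v_4 = -8
T_{3,4} = 3 * -8 = -24

-24


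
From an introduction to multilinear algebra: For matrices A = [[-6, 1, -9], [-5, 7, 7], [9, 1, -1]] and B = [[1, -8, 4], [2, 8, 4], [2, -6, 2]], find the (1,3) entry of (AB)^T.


(AB)^T_{ij} = (AB)_{ji} = sum_k A_{jk} B_{ki}.
For i=1, j=3 we need (AB)_{31}:
A_{31} * B_{11} = 9 * 1 = 9
A_{32} * B_{21} = 1 * 2 = 2
A_{33} * B_{31} = -1 * 2 = -2
Sum = 9 + 2 + -2 = 9

9


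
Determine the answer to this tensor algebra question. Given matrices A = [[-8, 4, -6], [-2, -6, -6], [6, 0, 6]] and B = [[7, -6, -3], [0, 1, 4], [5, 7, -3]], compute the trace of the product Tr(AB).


Tr(AB) = sum_i (AB)_{ii} where (AB)_{ii} = sum_k A_{ik} B_{ki}.
(AB)_{11} = -8*7 + 4*0 + -6*5 = -86
(AB)_{22} = -2*-6 + -6*1 + -6*7 = -36
(AB)_{33} = 6*-3 + 0*4 + 6*-3 = -36
Tr(AB) = -86 + -36 + -36 = -158

-158


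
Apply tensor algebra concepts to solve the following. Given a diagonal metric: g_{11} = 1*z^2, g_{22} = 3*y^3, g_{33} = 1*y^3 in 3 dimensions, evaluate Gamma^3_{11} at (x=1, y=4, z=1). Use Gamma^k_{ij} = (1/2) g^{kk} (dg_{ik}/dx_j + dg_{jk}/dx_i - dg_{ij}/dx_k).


For a diagonal metric, Gamma^k_{ij} = (1/2) g^{kk} (dg_{ik}/dx_j + dg_{jk}/dx_i - dg_{ij}/dx_k).
The metric is diagonal, so g_{ab} = 0 for a != b.
At the given point: g_{11} = 1, g_{22} = 192, g_{33} = 64
g^{33} = 1/64
dg_{13}/dx_1 = 0 (off-diagonal)
dg_{13}/dx_1 = 0 (off-diagonal)
dg_{11}/dx_3 = dg_{11}/dx_3 = 2
Numerator = 0 + 0 - 2 = -2
Gamma^3_{11} = -2 / (2 * 64) = -1/64

-1/64


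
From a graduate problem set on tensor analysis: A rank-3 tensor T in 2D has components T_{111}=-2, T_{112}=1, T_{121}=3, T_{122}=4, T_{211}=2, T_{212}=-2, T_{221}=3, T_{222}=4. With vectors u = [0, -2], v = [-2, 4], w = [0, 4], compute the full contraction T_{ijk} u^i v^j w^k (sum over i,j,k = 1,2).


S = sum over i,j,k of T_{ijk} u_i v_j w_k. Expanding all 8 terms:
T_{111}*u_1*v_1*w_1 = -2*0*-2*0 = 0  (running total: 0)
T_{112}*u_1*v_1*w_2 = 1*0*-2*4 = 0  (running total: 0)
T_{121}*u_1*v_2*w_1 = 3*0*4*0 = 0  (running total: 0)
T_{122}*u_1*v_2*w_2 = 4*0*4*4 = 0  (running total: 0)
T_{211}*u_2*v_1*w_1 = 2*-2*-2*0 = 0  (running total: 0)
T_{212}*u_2*v_1*w_2 = -2*-2*-2*4 = -32  (running total: -32)
T_{221}*u_2*v_2*w_1 = 3*-2*4*0 = 0  (running total: -32)
T_{222}*u_2*v_2*w_2 = 4*-2*4*4 = -128  (running total: -160)
S = -160

-160


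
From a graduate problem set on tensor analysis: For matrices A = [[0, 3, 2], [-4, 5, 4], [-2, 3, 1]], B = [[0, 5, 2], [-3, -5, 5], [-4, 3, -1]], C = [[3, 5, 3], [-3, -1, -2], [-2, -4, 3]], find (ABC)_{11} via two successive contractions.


(ABC)_{11} = sum_m (AB)_{1m} C_{m1}. First compute row 1 of AB.
(AB)_{11} = 0*0 + 3*-3 + 2*-4 = -17
(AB)_{12} = 0*5 + 3*-5 + 2*3 = -9
(AB)_{13} = 0*2 + 3*5 + 2*-1 = 13
Now contract with column 1 of C:
(AB)_{11} * C_{11} = -17 * 3 = -51
(AB)_{12} * C_{21} = -9 * -3 = 27
(AB)_{13} * C_{31} = 13 * -2 = -26
(ABC)_{11} = -51 + 27 + -26 = -50

-50


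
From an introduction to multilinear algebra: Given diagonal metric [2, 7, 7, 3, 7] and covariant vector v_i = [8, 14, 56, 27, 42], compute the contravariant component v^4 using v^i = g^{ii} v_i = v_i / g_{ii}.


To raise an index with a diagonal metric: v^i = v_i / g_{ii}.
For index 4: v_4 = 27, g_{44} = 3
v^4 = 27 / 3 = 9

9


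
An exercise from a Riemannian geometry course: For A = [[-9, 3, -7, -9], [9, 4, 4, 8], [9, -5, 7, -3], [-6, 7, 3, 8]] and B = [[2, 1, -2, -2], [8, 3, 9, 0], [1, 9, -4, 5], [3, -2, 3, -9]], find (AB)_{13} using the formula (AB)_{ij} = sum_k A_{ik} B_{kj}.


(AB)_{ij} = sum_k A_{ik} B_{kj}.
For i=1, j=3:
A_{11} * B_{13} = -9 * -2 = 18
A_{12} * B_{23} = 3 * 9 = 27
A_{13} * B_{33} = -7 * -4 = 28
A_{14} * B_{43} = -9 * 3 = -27
Sum = 18 + 27 + 28 + -27 = 46

46


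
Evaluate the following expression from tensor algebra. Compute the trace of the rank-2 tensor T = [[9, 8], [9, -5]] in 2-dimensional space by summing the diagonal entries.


The contraction (trace) of a rank-2 tensor is the sum of its diagonal elements.
Diagonal entries: A[1,1] = 9, A[2,2] = -5
Tr(A) = 9 + -5 = 4

4


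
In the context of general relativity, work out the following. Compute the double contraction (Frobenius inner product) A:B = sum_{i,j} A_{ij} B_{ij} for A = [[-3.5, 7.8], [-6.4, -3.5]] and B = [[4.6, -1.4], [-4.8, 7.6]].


A:B = sum over all i,j of A_{ij} * B_{ij}.
Row 1: -3.5*4.6=-16.1, 7.8*-1.4=-10.92 => row sum = -27.02
Row 2: -6.4*-4.8=30.72, -3.5*7.6=-26.6 => row sum = 4.12
Total = -27.02 + 4.12 = -22.9

-22.9


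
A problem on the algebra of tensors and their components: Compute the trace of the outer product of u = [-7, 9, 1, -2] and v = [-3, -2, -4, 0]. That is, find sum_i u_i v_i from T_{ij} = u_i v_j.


The outer product gives T_{ij} = u_i v_j.
The trace (contraction) is Tr(T) = sum_i T_{ii} = sum_i u_i v_i.
Diagonal entries:
T_{11} = u_1 * v_1 = -7 * -3 = 21
T_{22} = u_2 * v_2 = 9 * -2 = -18
T_{33} = u_3 * v_3 = 1 * -4 = -4
T_{44} = u_4 * v_4 = -2 * 0 = 0
Tr(T) = 21 + -18 + -4 + 0 = -1

-1


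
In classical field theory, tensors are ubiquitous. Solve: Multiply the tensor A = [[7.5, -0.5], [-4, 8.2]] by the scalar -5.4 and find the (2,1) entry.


Scalar multiplication: (cA)_{ij} = c * A_{ij}.
c = -5.4
A_{21} = -4
(cA)_{21} = -5.4 * -4 = 21.6

21.6


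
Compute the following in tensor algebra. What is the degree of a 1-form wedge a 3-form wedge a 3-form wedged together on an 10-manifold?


The degree of a wedge product is the sum of the degrees of the individual forms.
Degrees: 1, 3, 3
Total degree = 1 + 3 + 3 = 7

7


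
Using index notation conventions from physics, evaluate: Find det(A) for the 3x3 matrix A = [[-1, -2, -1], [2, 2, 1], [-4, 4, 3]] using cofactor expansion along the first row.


Expanding along the first row, det(A) = a11*M_11 - a12*M_12 + a13*M_13, where M_1j is the (1,j) minor.
Minor M_11 = 2*3 - 1*4 = 2
Minor M_12 = 2*3 - 1*-4 = 10
Minor M_13 = 2*4 - 2*-4 = 16
det = -1*(2) - -2*(10) + -1*(16)
    = -2 - -20 + -16
    = 2

2


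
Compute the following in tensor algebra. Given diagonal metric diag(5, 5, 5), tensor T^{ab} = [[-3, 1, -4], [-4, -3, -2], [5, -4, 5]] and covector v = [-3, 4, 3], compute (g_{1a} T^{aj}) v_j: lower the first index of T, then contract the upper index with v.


Step 1: lower the first index. For a diagonal metric, g_{ia} T^{aj} = g_{ii} T^{ij} (no sum on i).
g_{11} = 5
S_1{}^1 = 5 * T^{11} = 5 * -3 = -15
S_1{}^2 = 5 * T^{12} = 5 * 1 = 5
S_1{}^3 = 5 * T^{13} = 5 * -4 = -20
Step 2: contract S_1{}^j with v_j.
S_1{}^1 * v_1 = -15 * -3 = 45
S_1{}^2 * v_2 = 5 * 4 = 20
S_1{}^3 * v_3 = -20 * 3 = -60
Result = 45 + 20 + -60 = 5

5


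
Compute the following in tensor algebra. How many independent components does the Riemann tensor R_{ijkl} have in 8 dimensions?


The Riemann tensor in d dimensions has d^2(d^2 - 1)/12 independent components.
d = 8, so d^2 = 64
d^2 - 1 = 63
d^2(d^2 - 1) = 64 * 63 = 4032
Divide by 12: 4032 / 12 = 336

336


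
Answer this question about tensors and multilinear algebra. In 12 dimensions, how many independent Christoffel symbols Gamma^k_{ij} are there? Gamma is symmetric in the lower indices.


Christoffel symbols Gamma^k_{ij} are symmetric in i,j, so there are d * d(d+1)/2 independent symbols.
d = 12
d(d+1)/2 = 12 * 13 / 2 = 78
Total = 12 * 78 = 936

936


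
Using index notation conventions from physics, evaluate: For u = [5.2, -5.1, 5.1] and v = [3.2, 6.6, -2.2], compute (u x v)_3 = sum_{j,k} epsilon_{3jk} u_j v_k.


(u x v)_3 = sum_{j,k} epsilon_{3jk} u_j v_k. Only permutations of (1,2,3) contribute; the two non-zero terms are:
eps_{312} u_1 v_2 = 1 * 5.2 * 6.6 = 34.32
eps_{321} u_2 v_1 = -1 * -5.1 * 3.2 = 16.32
(u x v)_3 = 50.64

50.64


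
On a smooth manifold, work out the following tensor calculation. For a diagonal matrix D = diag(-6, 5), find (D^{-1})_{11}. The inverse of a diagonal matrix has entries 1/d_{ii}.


For a diagonal matrix, the inverse has entries (D^{-1})_{ii} = 1/d_{ii}.
The diagonal entries are: d_{11} = -6, d_{22} = 5
We need (D^{-1})_{11} = 1/d_{11} = 1/-6 = -1/6

-1/6


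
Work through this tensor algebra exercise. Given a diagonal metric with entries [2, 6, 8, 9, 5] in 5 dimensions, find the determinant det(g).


For a diagonal metric, the determinant is the product of diagonal entries.
Diagonal entries: 2, 6, 8, 9, 5
det(g) = 2 * 6 * 8 * 9 * 5 = 4320

4320


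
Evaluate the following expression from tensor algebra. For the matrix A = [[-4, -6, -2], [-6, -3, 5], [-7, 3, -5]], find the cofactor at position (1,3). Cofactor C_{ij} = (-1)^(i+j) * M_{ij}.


To find cofactor C_{13}, delete row 1 and column 3.
The resulting 2x2 submatrix is: [[-6, -3], [-7, 3]]
Minor M_{13} = -6*3 - -3*-7
  = -18 - 21 = -39
Sign = (-1)^(1+3) = (-1)^4 = 1
Cofactor C_{13} = 1 * -39 = -39

-39


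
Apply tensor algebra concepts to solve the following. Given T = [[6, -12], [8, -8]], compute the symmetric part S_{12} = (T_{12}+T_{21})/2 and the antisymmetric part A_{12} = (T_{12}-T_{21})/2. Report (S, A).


T_{12} = -12
T_{21} = 8
S_{12} = (-12 + 8)/2 = -4/2 = -2
A_{12} = (-12 - 8)/2 = -20/2 = -10
Check: S + A = -2 + -10 = -12 = T_{12}.

(-2, -10)


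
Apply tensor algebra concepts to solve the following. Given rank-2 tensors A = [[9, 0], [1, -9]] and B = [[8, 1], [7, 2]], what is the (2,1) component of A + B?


Tensor addition is component-wise: (A + B)_{ij} = A_{ij} + B_{ij}.
A_{21} = 1
B_{21} = 7
(A + B)_{21} = 1 + 7 = 8

8


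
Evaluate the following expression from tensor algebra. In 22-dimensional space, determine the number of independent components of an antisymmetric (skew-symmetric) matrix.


An antisymmetric rank-2 tensor satisfies A_{ij} = -A_{ji}, so diagonal entries are zero.
The independent components are the upper-triangular entries: C(n, 2) = n(n-1)/2.
n = 22
C(22, 2) = 22 * 21 / 2 = 462 / 2 = 231

231


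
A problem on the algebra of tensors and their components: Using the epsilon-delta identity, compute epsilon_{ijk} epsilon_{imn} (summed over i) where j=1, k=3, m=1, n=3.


Using the identity: epsilon_{ijk} epsilon_{imn} = delta_{jm} delta_{kn} - delta_{jn} delta_{km}.
delta_{11} = 1
delta_{33} = 1
delta_{13} = 0
delta_{31} = 0
Result = 1 * 1 - 0 * 0 = 1 - 0 = 1

1


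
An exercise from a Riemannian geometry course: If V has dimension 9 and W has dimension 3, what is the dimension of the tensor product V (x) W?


The dimension of a tensor product is the product of dimensions.
dim(V) = 9, dim(W) = 3
dim(V (x) W) = 9 * 3 = 27

27


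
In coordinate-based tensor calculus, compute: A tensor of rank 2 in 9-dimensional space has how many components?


The number of components of a rank-r tensor in d dimensions is d^r.
Here d = 9 and r = 2.
9^2 = 81

81


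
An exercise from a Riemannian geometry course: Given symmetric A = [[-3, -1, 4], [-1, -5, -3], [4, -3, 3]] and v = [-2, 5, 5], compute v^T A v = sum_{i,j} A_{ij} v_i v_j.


First compute Av:
(Av)_1 = -3*-2 + -1*5 + 4*5 = 21
(Av)_2 = -1*-2 + -5*5 + -3*5 = -38
(Av)_3 = 4*-2 + -3*5 + 3*5 = -8
Av = [21, -38, -8]
Then v^T (Av) = -2*21 + 5*-38 + 5*-8
= -42 + -190 + -40 = -272

-272


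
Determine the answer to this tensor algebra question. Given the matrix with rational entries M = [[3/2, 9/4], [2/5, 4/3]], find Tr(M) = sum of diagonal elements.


The trace is the sum of diagonal entries.
Diagonal: M[1,1] = 3/2, M[2,2] = 4/3
Tr(M) = 3/2 + 4/3
Computing step by step:
After adding M[1,1]: 3/2
After adding M[2,2]: 17/6
Tr(M) = 17/6

17/6


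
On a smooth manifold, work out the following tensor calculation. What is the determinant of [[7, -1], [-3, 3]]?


For a 2x2 matrix [[a, b], [c, d]], det = a*d - b*c.
a = 7, b = -1, c = -3, d = 3
a*d = 7 * 3 = 21
b*c = -1 * -3 = 3
det = 21 - 3 = 18

18


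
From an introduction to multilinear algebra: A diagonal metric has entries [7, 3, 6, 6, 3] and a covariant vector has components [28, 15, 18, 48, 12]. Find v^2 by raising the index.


To raise an index with a diagonal metric: v^i = v_i / g_{ii}.
For index 2: v_2 = 15, g_{22} = 3
v^2 = 15 / 3 = 5

5


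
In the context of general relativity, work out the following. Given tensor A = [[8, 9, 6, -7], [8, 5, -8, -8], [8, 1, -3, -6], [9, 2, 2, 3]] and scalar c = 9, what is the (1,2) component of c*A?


Scalar multiplication: (cA)_{ij} = c * A_{ij}.
c = 9
A_{12} = 9
(cA)_{12} = 9 * 9 = 81

81


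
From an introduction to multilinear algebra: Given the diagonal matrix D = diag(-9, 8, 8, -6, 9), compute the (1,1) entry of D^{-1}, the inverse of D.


For a diagonal matrix, the inverse has entries (D^{-1})_{ii} = 1/d_{ii}.
The diagonal entries are: d_{11} = -9, d_{22} = 8, d_{33} = 8, d_{44} = -6, d_{55} = 9
We need (D^{-1})_{11} = 1/d_{11} = 1/-9 = -1/9

-1/9


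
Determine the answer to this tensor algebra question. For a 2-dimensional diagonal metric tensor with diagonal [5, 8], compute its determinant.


For a diagonal metric, the determinant is the product of diagonal entries.
Diagonal entries: 5, 8
det(g) = 5 * 8 = 40

40


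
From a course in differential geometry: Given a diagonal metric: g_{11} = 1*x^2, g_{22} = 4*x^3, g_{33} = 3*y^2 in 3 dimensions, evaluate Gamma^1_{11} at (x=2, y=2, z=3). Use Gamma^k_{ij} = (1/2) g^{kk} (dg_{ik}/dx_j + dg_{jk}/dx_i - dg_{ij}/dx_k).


For a diagonal metric, Gamma^k_{ij} = (1/2) g^{kk} (dg_{ik}/dx_j + dg_{jk}/dx_i - dg_{ij}/dx_k).
The metric is diagonal, so g_{ab} = 0 for a != b.
At the given point: g_{11} = 4, g_{22} = 32, g_{33} = 12
g^{11} = 1/4
dg_{11}/dx_1 = dg_{11}/dx_1 = 4
dg_{11}/dx_1 = dg_{11}/dx_1 = 4
dg_{11}/dx_1 = dg_{11}/dx_1 = 4
Numerator = 4 + 4 - 4 = 4
Gamma^1_{11} = 4 / (2 * 4) = 1/2

1/2


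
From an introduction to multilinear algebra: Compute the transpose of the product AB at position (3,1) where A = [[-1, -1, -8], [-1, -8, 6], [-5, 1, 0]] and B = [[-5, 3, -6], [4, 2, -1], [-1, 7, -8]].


(AB)^T_{ij} = (AB)_{ji} = sum_k A_{jk} B_{ki}.
For i=3, j=1 we need (AB)_{13}:
A_{11} * B_{13} = -1 * -6 = 6
A_{12} * B_{23} = -1 * -1 = 1
A_{13} * B_{33} = -8 * -8 = 64
Sum = 6 + 1 + 64 = 71

71


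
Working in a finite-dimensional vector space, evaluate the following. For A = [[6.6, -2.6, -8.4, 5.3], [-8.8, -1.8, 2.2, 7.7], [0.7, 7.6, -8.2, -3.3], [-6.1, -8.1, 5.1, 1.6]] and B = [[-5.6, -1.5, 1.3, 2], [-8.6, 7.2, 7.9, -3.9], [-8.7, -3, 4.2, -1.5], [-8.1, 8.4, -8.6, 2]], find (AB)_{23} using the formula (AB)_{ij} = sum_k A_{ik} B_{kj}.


(AB)_{ij} = sum_k A_{ik} B_{kj}.
For i=2, j=3:
A_{21} * B_{13} = -8.8 * 1.3 = -11.44
A_{22} * B_{23} = -1.8 * 7.9 = -14.22
A_{23} * B_{33} = 2.2 * 4.2 = 9.24
A_{24} * B_{43} = 7.7 * -8.6 = -66.22
Sum = -11.44 + -14.22 + 9.24 + -66.22 = -82.64

-82.64


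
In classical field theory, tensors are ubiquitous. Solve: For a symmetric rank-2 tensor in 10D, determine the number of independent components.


A symmetric rank-2 tensor in d dimensions has d(d+1)/2 independent components.
d = 10
d(d+1)/2 = 10 * 11 / 2 = 110 / 2 = 55

55


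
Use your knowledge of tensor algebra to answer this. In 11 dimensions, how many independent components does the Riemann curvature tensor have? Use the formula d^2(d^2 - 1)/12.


The Riemann tensor in d dimensions has d^2(d^2 - 1)/12 independent components.
d = 11, so d^2 = 121
d^2 - 1 = 120
d^2(d^2 - 1) = 121 * 120 = 14520
Divide by 12: 14520 / 12 = 1210

1210


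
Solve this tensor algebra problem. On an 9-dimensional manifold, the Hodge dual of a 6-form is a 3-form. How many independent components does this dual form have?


The Hodge dual of a p-form on an n-dimensional manifold is an (n-p)-form.
n = 9, p = 6, so dual degree = 9 - 6 = 3
The number of components is C(n, n-p) = C(9, 3) = 84

84


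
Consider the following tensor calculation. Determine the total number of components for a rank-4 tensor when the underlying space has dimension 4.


The number of components of a rank-r tensor in d dimensions is d^r.
Here d = 4 and r = 4.
4^4 = 256

256


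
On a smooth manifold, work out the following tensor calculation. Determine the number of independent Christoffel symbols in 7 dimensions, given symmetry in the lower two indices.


Christoffel symbols Gamma^k_{ij} are symmetric in i,j, so there are d * d(d+1)/2 independent symbols.
d = 7
d(d+1)/2 = 7 * 8 / 2 = 28
Total = 7 * 28 = 196

196


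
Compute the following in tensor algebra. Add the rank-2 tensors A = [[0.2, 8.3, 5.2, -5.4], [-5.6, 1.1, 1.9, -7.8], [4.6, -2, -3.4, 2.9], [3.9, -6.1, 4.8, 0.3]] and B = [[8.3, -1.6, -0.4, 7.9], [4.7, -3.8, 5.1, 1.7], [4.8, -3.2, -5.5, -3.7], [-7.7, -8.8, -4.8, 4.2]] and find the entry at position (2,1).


Tensor addition is component-wise: (A + B)_{ij} = A_{ij} + B_{ij}.
A_{21} = -5.6
B_{21} = 4.7
(A + B)_{21} = -5.6 + 4.7 = -0.9

-0.9


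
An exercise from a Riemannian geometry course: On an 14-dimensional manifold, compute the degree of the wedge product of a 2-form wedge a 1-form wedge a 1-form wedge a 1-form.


The degree of a wedge product is the sum of the degrees of the individual forms.
Degrees: 2, 1, 1, 1
Total degree = 2 + 1 + 1 + 1 = 5

5


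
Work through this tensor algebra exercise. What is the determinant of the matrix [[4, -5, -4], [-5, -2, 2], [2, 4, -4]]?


Expanding along the first row, det(A) = a11*M_11 - a12*M_12 + a13*M_13, where M_1j is the (1,j) minor.
Minor M_11 = -2*-4 - 2*4 = 0
Minor M_12 = -5*-4 - 2*2 = 16
Minor M_13 = -5*4 - -2*2 = -16
det = 4*(0) - -5*(16) + -4*(-16)
    = 0 - -80 + 64
    = 144

144


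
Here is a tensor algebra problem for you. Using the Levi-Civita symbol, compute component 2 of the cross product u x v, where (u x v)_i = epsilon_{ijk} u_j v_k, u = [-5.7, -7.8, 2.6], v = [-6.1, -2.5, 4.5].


(u x v)_2 = sum_{j,k} epsilon_{2jk} u_j v_k. Only permutations of (1,2,3) contribute; the two non-zero terms are:
eps_{213} u_1 v_3 = -1 * -5.7 * 4.5 = 25.65
eps_{231} u_3 v_1 = 1 * 2.6 * -6.1 = -15.86
(u x v)_2 = 9.79

9.79


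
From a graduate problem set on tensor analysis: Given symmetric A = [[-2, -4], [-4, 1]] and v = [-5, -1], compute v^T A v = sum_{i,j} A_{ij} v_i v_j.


First compute Av:
(Av)_1 = -2*-5 + -4*-1 = 14
(Av)_2 = -4*-5 + 1*-1 = 19
Av = [14, 19]
Then v^T (Av) = -5*14 + -1*19
= -70 + -19 = -89

-89


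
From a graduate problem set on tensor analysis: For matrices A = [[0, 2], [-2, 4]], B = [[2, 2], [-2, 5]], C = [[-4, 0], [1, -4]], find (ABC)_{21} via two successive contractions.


(ABC)_{21} = sum_m (AB)_{2m} C_{m1}. First compute row 2 of AB.
(AB)_{21} = -2*2 + 4*-2 = -12
(AB)_{22} = -2*2 + 4*5 = 16
Now contract with column 1 of C:
(AB)_{21} * C_{11} = -12 * -4 = 48
(AB)_{22} * C_{21} = 16 * 1 = 16
(ABC)_{21} = 48 + 16 = 64

64


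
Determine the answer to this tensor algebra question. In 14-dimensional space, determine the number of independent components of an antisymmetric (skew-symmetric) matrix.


An antisymmetric rank-2 tensor satisfies A_{ij} = -A_{ji}, so diagonal entries are zero.
The independent components are the upper-triangular entries: C(n, 2) = n(n-1)/2.
n = 14
C(14, 2) = 14 * 13 / 2 = 182 / 2 = 91

91


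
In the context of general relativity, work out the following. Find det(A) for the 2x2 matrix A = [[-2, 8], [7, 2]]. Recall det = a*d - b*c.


For a 2x2 matrix [[a, b], [c, d]], det = a*d - b*c.
a = -2, b = 8, c = 7, d = 2
a*d = -2 * 2 = -4
b*c = 8 * 7 = 56
det = -4 - 56 = -60

-60


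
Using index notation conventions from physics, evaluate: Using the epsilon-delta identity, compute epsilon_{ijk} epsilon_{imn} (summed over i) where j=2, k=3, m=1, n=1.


Using the identity: epsilon_{ijk} epsilon_{imn} = delta_{jm} delta_{kn} - delta_{jn} delta_{km}.
delta_{21} = 0
delta_{31} = 0
delta_{21} = 0
delta_{31} = 0
Result = 0 * 0 - 0 * 0 = 0 - 0 = 0

0


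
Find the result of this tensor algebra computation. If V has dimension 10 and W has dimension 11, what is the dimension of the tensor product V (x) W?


The dimension of a tensor product is the product of dimensions.
dim(V) = 10, dim(W) = 11
dim(V (x) W) = 10 * 11 = 110

110


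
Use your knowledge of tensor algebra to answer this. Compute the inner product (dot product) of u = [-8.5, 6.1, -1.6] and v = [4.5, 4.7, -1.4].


The inner product u . v = sum of u_i * v_i.
Term-by-term: -8.5 * 4.5, 6.1 * 4.7, -1.6 * -1.4
Products: -38.25, 28.67, 2.24
Sum = -38.25 + 28.67 + 2.24 = -7.34

-7.34


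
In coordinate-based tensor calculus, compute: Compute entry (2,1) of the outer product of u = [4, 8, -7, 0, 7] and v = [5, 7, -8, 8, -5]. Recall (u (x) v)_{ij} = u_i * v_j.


The outer product entry T_{ij} = u_i * v_j.
We need i=2, j=1.
u_2 = 8, v_1 = 5
T_{2,1} = 8 * 5 = 40

40


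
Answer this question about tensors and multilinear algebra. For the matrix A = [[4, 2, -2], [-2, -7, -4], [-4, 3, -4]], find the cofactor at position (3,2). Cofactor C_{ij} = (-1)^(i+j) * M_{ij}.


To find cofactor C_{32}, delete row 3 and column 2.
The resulting 2x2 submatrix is: [[4, -2], [-2, -4]]
Minor M_{32} = 4*-4 - -2*-2
  = -16 - 4 = -20
Sign = (-1)^(3+2) = (-1)^5 = -1
Cofactor C_{32} = -1 * -20 = 20

20


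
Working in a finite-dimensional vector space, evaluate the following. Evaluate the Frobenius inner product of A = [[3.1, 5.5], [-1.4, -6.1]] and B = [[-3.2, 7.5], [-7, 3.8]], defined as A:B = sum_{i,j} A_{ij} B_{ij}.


A:B = sum over all i,j of A_{ij} * B_{ij}.
Row 1: 3.1*-3.2=-9.92, 5.5*7.5=41.25 => row sum = 31.33
Row 2: -1.4*-7=9.8, -6.1*3.8=-23.18 => row sum = -13.38
Total = 31.33 + -13.38 = 17.95

17.95


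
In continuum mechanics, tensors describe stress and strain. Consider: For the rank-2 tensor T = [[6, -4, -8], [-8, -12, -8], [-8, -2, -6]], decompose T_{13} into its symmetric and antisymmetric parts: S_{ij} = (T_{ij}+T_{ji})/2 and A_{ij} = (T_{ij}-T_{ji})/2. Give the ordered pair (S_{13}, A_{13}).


T_{13} = -8
T_{31} = -8
S_{13} = (-8 + -8)/2 = -16/2 = -8
A_{13} = (-8 - -8)/2 = 0/2 = 0
Check: S + A = -8 + 0 = -8 = T_{13}.

(-8, 0)


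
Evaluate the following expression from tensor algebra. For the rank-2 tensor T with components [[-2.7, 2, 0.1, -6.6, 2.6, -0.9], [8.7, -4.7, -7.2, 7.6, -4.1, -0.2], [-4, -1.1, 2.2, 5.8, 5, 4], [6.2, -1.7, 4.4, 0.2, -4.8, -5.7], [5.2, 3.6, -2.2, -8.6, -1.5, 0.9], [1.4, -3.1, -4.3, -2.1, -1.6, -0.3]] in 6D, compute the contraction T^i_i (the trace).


The contraction (trace) of a rank-2 tensor is the sum of its diagonal elements.
Diagonal entries: A[1,1] = -2.7, A[2,2] = -4.7, A[3,3] = 2.2, A[4,4] = 0.2, A[5,5] = -1.5, A[6,6] = -0.3
Tr(A) = -2.7 + -4.7 + 2.2 + 0.2 + -1.5 + -0.3 = -6.8

-6.8


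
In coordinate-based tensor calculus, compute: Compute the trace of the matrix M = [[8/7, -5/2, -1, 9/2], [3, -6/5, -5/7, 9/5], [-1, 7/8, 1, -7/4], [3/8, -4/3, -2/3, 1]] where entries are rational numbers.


The trace is the sum of diagonal entries.
Diagonal: M[1,1] = 8/7, M[2,2] = -6/5, M[3,3] = 1, M[4,4] = 1
Tr(M) = 8/7 + -6/5 + 1 + 1
Computing step by step:
After adding M[1,1]: 8/7
After adding M[2,2]: -2/35
After adding M[3,3]: 33/35
After adding M[4,4]: 68/35
Tr(M) = 68/35

68/35


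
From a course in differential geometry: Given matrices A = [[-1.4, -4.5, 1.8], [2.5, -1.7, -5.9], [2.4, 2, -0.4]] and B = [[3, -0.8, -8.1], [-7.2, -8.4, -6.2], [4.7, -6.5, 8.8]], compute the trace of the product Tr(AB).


Tr(AB) = sum_i (AB)_{ii} where (AB)_{ii} = sum_k A_{ik} B_{ki}.
(AB)_{11} = -1.4*3 + -4.5*-7.2 + 1.8*4.7 = 36.66
(AB)_{22} = 2.5*-0.8 + -1.7*-8.4 + -5.9*-6.5 = 50.63
(AB)_{33} = 2.4*-8.1 + 2*-6.2 + -0.4*8.8 = -35.36
Tr(AB) = 36.66 + 50.63 + -35.36 = 51.93

51.93


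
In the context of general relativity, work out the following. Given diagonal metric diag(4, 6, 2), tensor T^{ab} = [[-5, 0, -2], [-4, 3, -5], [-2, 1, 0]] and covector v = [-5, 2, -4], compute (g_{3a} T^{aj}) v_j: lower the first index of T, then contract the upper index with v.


Step 1: lower the first index. For a diagonal metric, g_{ia} T^{aj} = g_{ii} T^{ij} (no sum on i).
g_{33} = 2
S_3{}^1 = 2 * T^{31} = 2 * -2 = -4
S_3{}^2 = 2 * T^{32} = 2 * 1 = 2
S_3{}^3 = 2 * T^{33} = 2 * 0 = 0
Step 2: contract S_3{}^j with v_j.
S_3{}^1 * v_1 = -4 * -5 = 20
S_3{}^2 * v_2 = 2 * 2 = 4
S_3{}^3 * v_3 = 0 * -4 = 0
Result = 20 + 4 + 0 = 24

24
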